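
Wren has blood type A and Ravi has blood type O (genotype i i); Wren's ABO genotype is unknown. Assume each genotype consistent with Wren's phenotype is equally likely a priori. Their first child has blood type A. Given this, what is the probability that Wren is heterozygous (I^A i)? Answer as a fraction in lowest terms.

Possible genotypes: Wren ∈ {I^A I^A, I^A i}; Ravi ∈ {i i}.
Weight each parental genotype pair by prior × P(type-A child):
  I^A I^A × i i: posterior weight 2/3.
  I^A i × i i: posterior weight 1/3.
Sum the posterior weight over pairs where Wren is I^A i: 1/3.

1/3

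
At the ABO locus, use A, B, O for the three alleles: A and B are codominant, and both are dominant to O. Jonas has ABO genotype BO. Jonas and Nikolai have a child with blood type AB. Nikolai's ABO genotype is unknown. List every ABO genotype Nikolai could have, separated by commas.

For each candidate genotype of Nikolai, check whether crossing it with BO can produce every observed child phenotype.
  AA → possible child types {A, AB} ✓
  AB → possible child types {A, B, AB} ✓
  AO → possible child types {O, A, B, AB} ✓
  BB → possible child types {B} ✗
  BO → possible child types {O, B} ✗
  OO → possible child types {O, B} ✗

AA, AB, AO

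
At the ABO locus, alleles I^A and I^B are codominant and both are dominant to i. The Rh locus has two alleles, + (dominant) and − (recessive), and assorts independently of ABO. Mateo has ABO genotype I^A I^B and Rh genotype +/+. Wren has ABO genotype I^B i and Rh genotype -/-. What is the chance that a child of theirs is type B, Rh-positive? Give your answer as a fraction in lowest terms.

1/2

ABO cross I^A I^B × I^B i → offspring phenotypes: 1/4 A, 1/2 B, 1/4 AB.
Rh cross +/+ × -/- → 1 Rh+.
Independent loci: P(type B, Rh-positive) = 1/2 × 1 = 1/2.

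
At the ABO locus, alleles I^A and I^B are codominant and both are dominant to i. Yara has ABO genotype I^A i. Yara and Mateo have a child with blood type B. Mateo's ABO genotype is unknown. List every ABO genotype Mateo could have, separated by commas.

For each candidate genotype of Mateo, check whether crossing it with I^A i can produce every observed child phenotype.
  I^A I^A → possible child types {A} ✗
  I^A I^B → possible child types {A, B, AB} ✓
  I^A i → possible child types {O, A} ✗
  I^B I^B → possible child types {B, AB} ✓
  I^B i → possible child types {O, A, B, AB} ✓
  i i → possible child types {O, A} ✗

I^A I^B, I^B I^B, I^B i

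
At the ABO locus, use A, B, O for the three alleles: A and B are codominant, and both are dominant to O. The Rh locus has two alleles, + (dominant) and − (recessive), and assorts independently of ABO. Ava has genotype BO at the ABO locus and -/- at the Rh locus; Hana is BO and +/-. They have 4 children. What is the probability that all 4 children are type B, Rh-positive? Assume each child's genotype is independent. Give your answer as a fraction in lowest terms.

ABO cross BO × BO → 1/4 O, 3/4 B.
Rh cross -/- × +/- → 1/2 Rh+, 1/2 Rh-; so P(type B, Rh-positive) = 3/4 × 1/2 = 3/8 per child.
All 4 independent: (3/8)^4 = 81/4096.

81/4096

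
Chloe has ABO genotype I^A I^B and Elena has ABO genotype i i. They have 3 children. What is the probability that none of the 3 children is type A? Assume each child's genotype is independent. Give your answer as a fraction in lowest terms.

ABO cross I^A I^B × i i → 1/2 A, 1/2 B.
So P(type A) = 1/2 per child.
P(not type A) = 1/2 for one child; (1/2)^3 = 1/8.

1/8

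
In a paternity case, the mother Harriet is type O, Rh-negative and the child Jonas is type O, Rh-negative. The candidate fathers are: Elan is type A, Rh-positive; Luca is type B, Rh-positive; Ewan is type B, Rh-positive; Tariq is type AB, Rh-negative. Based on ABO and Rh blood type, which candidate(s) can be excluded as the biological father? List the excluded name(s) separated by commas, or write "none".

A candidate is excluded only if no genotype consistent with his phenotype could produce a type O, Rh-negative child with a type O, Rh-negative mother.
Tariq (type AB, Rh-): no genotype consistent with that phenotype can produce a type-O Rh- child with a type-O mother.

Tariq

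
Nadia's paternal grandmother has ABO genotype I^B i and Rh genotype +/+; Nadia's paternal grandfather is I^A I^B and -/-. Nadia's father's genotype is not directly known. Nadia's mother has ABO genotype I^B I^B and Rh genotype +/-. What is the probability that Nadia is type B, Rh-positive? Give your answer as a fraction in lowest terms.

9/16

Nadia's father's ABO genotype from I^B i × I^A I^B: 1/4 I^A I^B, 1/4 I^A i, 1/4 I^B I^B, 1/4 I^B i.
Crossing each possibility with the mother I^B I^B and summing P(type B): 1/4·1/2 + 1/4·1/2 + 1/4·1 + 1/4·1 = 3/4.
Similarly for Rh via the father's Rh distribution: P(Rh+) = 3/4.
Independent loci: 3/4 × 3/4 = 9/16.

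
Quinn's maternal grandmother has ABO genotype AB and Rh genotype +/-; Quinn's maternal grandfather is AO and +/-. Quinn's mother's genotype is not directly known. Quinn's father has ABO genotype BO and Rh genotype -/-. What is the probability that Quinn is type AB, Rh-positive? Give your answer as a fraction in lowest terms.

Quinn's mother's ABO genotype from AB × AO: 1/4 AA, 1/4 AB, 1/4 AO, 1/4 BO.
Crossing each possibility with the father BO and summing P(type AB): 1/4·1/2 + 1/4·1/4 + 1/4·1/4 + 1/4·0 = 1/4.
Similarly for Rh via the mother's Rh distribution: P(Rh+) = 1/2.
Independent loci: 1/4 × 1/2 = 1/8.

1/8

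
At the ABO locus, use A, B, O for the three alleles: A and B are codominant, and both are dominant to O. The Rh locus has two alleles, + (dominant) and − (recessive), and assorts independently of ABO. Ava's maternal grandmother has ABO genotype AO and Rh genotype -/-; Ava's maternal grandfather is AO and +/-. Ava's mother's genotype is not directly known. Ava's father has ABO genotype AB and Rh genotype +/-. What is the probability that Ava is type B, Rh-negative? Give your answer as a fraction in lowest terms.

Ava's mother's ABO genotype from AO × AO: 1/4 AA, 1/2 AO, 1/4 OO.
Crossing each possibility with the father AB and summing P(type B): 1/4·0 + 1/2·1/4 + 1/4·1/2 = 1/4.
Similarly for Rh via the mother's Rh distribution: P(Rh-) = 3/8.
Independent loci: 1/4 × 3/8 = 3/32.

3/32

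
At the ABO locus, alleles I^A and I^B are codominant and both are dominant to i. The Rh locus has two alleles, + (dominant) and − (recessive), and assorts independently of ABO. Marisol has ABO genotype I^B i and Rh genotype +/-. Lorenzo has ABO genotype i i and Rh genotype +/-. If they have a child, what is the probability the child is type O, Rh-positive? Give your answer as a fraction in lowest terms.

ABO cross I^B i × i i → offspring phenotypes: 1/2 O, 1/2 B.
Rh cross +/- × +/- → 3/4 Rh+, 1/4 Rh-.
Independent loci: P(type O, Rh-positive) = 1/2 × 3/4 = 3/8.

3/8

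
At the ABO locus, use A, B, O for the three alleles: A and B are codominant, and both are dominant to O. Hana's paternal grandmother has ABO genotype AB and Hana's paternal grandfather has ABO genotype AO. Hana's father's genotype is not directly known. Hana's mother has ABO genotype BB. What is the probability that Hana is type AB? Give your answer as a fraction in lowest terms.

1/2

Hana's father's ABO genotype from AB × AO: 1/4 AA, 1/4 AB, 1/4 AO, 1/4 BO.
Crossing each possibility with the mother BB and summing P(type AB): 1/4·1 + 1/4·1/2 + 1/4·1/2 + 1/4·0 = 1/2.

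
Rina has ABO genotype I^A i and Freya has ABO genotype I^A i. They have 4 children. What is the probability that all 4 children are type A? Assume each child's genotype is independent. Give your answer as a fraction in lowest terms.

81/256

ABO cross I^A i × I^A i → 1/4 O, 3/4 A.
So P(type A) = 3/4 per child.
All 4 independent: (3/4)^4 = 81/256.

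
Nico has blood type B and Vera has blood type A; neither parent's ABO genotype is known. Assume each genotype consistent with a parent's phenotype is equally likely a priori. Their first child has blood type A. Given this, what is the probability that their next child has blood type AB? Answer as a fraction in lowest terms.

5/12

Possible genotypes: Nico ∈ {BB, BO}; Vera ∈ {AA, AO}.
Weight each parental genotype pair by prior × P(type-A child):
  BO × AA: posterior weight 2/3; P(next child type AB) = 1/2.
  BO × AO: posterior weight 1/3; P(next child type AB) = 1/4.
Weighted sum = 5/12.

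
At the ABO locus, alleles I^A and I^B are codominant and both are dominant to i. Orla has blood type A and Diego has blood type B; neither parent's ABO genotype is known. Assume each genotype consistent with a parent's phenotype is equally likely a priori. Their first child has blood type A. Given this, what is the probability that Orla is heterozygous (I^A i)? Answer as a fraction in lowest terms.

1/3

Possible genotypes: Orla ∈ {I^A I^A, I^A i}; Diego ∈ {I^B I^B, I^B i}.
Weight each parental genotype pair by prior × P(type-A child):
  I^A I^A × I^B i: posterior weight 2/3.
  I^A i × I^B i: posterior weight 1/3.
Sum the posterior weight over pairs where Orla is I^A i: 1/3.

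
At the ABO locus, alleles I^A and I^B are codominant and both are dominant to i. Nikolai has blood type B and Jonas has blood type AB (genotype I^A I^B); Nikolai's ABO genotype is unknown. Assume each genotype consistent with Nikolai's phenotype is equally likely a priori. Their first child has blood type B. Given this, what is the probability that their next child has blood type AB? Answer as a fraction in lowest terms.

Possible genotypes: Nikolai ∈ {I^B I^B, I^B i}; Jonas ∈ {I^A I^B}.
Weight each parental genotype pair by prior × P(type-B child):
  I^B I^B × I^A I^B: posterior weight 1/2; P(next child type AB) = 1/2.
  I^B i × I^A I^B: posterior weight 1/2; P(next child type AB) = 1/4.
Weighted sum = 3/8.

3/8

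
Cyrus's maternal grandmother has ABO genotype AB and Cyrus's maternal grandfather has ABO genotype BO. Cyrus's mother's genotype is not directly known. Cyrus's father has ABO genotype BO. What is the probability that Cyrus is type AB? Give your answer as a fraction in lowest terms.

1/8

Cyrus's mother's ABO genotype from AB × BO: 1/4 AB, 1/4 AO, 1/4 BB, 1/4 BO.
Crossing each possibility with the father BO and summing P(type AB): 1/4·1/4 + 1/4·1/4 + 1/4·0 + 1/4·0 = 1/8.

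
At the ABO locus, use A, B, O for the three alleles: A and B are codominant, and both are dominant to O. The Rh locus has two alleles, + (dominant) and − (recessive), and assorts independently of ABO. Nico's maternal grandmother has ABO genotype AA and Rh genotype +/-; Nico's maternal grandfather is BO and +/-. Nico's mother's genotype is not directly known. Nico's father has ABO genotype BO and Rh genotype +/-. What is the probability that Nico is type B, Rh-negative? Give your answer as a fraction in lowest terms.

3/32

Nico's mother's ABO genotype from AA × BO: 1/2 AB, 1/2 AO.
Crossing each possibility with the father BO and summing P(type B): 1/2·1/2 + 1/2·1/4 = 3/8.
Similarly for Rh via the mother's Rh distribution: P(Rh-) = 1/4.
Independent loci: 3/8 × 1/4 = 3/32.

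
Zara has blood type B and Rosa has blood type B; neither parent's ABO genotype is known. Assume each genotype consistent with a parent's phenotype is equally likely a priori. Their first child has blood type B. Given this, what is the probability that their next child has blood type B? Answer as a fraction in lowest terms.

19/20

Possible genotypes: Zara ∈ {I^B I^B, I^B i}; Rosa ∈ {I^B I^B, I^B i}.
Weight each parental genotype pair by prior × P(type-B child):
  I^B I^B × I^B I^B: posterior weight 4/15; P(next child type B) = 1.
  I^B I^B × I^B i: posterior weight 4/15; P(next child type B) = 1.
  I^B i × I^B I^B: posterior weight 4/15; P(next child type B) = 1.
  I^B i × I^B i: posterior weight 1/5; P(next child type B) = 3/4.
Weighted sum = 19/20.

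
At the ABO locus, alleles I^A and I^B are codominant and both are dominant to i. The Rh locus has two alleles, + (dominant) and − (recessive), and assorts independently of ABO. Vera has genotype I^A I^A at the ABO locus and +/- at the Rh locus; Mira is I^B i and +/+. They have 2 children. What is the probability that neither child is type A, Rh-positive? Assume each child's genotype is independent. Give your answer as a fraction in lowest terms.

ABO cross I^A I^A × I^B i → 1/2 A, 1/2 AB.
Rh cross +/- × +/+ → 1 Rh+; so P(type A, Rh-positive) = 1/2 × 1 = 1/2 per child.
P(not type A, Rh-positive) = 1/2 for one child; (1/2)^2 = 1/4.

1/4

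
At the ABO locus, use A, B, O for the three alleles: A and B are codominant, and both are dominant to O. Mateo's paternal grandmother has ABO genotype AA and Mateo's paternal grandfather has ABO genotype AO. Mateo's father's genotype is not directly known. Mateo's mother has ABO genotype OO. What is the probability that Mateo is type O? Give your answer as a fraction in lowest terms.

Mateo's father's ABO genotype from AA × AO: 1/2 AA, 1/2 AO.
Crossing each possibility with the mother OO and summing P(type O): 1/2·0 + 1/2·1/2 = 1/4.

1/4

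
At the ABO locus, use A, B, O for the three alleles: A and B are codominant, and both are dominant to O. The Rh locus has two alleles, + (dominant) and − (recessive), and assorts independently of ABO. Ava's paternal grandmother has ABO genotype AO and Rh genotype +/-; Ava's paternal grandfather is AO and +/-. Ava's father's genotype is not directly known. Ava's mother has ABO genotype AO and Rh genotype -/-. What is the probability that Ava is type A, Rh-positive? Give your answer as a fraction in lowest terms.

Ava's father's ABO genotype from AO × AO: 1/4 AA, 1/2 AO, 1/4 OO.
Crossing each possibility with the mother AO and summing P(type A): 1/4·1 + 1/2·3/4 + 1/4·1/2 = 3/4.
Similarly for Rh via the father's Rh distribution: P(Rh+) = 1/2.
Independent loci: 3/4 × 1/2 = 3/8.

3/8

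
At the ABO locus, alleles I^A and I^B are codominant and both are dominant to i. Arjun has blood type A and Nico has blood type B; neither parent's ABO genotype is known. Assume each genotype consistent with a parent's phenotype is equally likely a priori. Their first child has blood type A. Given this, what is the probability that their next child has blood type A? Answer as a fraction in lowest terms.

Possible genotypes: Arjun ∈ {I^A I^A, I^A i}; Nico ∈ {I^B I^B, I^B i}.
Weight each parental genotype pair by prior × P(type-A child):
  I^A I^A × I^B i: posterior weight 2/3; P(next child type A) = 1/2.
  I^A i × I^B i: posterior weight 1/3; P(next child type A) = 1/4.
Weighted sum = 5/12.

5/12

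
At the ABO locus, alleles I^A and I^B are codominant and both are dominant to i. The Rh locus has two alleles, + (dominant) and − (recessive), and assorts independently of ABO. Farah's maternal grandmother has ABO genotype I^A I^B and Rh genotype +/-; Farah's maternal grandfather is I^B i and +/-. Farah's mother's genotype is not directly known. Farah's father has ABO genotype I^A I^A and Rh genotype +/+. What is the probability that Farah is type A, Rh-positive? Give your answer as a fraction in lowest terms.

1/2

Farah's mother's ABO genotype from I^A I^B × I^B i: 1/4 I^A I^B, 1/4 I^A i, 1/4 I^B I^B, 1/4 I^B i.
Crossing each possibility with the father I^A I^A and summing P(type A): 1/4·1/2 + 1/4·1 + 1/4·0 + 1/4·1/2 = 1/2.
Similarly for Rh via the mother's Rh distribution: P(Rh+) = 1.
Independent loci: 1/2 × 1 = 1/2.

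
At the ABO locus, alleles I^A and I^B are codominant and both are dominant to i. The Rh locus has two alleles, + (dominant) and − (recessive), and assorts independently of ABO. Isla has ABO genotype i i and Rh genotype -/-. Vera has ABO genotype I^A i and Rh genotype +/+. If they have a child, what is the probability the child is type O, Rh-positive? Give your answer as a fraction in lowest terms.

1/2

ABO cross i i × I^A i → offspring phenotypes: 1/2 O, 1/2 A.
Rh cross -/- × +/+ → 1 Rh+.
Independent loci: P(type O, Rh-positive) = 1/2 × 1 = 1/2.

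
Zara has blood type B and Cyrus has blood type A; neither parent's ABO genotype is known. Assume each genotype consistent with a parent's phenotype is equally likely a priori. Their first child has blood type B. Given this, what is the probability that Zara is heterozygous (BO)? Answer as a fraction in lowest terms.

1/3

Possible genotypes: Zara ∈ {BB, BO}; Cyrus ∈ {AA, AO}.
Weight each parental genotype pair by prior × P(type-B child):
  BB × AO: posterior weight 2/3.
  BO × AO: posterior weight 1/3.
Sum the posterior weight over pairs where Zara is BO: 1/3.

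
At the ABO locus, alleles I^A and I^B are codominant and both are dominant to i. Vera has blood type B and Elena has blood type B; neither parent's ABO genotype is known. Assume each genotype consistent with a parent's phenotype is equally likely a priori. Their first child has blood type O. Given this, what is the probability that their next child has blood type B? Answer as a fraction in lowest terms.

3/4

Possible genotypes: Vera ∈ {I^B I^B, I^B i}; Elena ∈ {I^B I^B, I^B i}.
Weight each parental genotype pair by prior × P(type-O child):
  I^B i × I^B i: posterior weight 1; P(next child type B) = 3/4.
Weighted sum = 3/4.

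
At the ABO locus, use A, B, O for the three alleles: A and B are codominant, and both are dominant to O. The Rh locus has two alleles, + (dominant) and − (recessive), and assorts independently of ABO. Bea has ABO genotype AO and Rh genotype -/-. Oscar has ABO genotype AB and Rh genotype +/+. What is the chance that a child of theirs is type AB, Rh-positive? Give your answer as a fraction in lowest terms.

ABO cross AO × AB → offspring phenotypes: 1/2 A, 1/4 B, 1/4 AB.
Rh cross -/- × +/+ → 1 Rh+.
Independent loci: P(type AB, Rh-positive) = 1/4 × 1 = 1/4.

1/4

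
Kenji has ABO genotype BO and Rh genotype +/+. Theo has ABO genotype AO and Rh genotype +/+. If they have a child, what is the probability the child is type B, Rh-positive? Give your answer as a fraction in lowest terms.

1/4

ABO cross BO × AO → offspring phenotypes: 1/4 O, 1/4 A, 1/4 B, 1/4 AB.
Rh cross +/+ × +/+ → 1 Rh+.
Independent loci: P(type B, Rh-positive) = 1/4 × 1 = 1/4.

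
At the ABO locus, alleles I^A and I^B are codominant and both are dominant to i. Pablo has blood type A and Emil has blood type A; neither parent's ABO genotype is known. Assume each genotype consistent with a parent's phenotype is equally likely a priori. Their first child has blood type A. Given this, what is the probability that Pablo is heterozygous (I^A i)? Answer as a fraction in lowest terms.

7/15

Possible genotypes: Pablo ∈ {I^A I^A, I^A i}; Emil ∈ {I^A I^A, I^A i}.
Weight each parental genotype pair by prior × P(type-A child):
  I^A I^A × I^A I^A: posterior weight 4/15.
  I^A I^A × I^A i: posterior weight 4/15.
  I^A i × I^A I^A: posterior weight 4/15.
  I^A i × I^A i: posterior weight 1/5.
Sum the posterior weight over pairs where Pablo is I^A i: 7/15.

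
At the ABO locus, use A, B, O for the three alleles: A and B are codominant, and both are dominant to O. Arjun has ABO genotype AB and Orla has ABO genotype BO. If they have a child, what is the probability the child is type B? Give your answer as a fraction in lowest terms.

1/2

ABO cross AB × BO → offspring phenotypes: 1/4 A, 1/2 B, 1/4 AB.
So P(type B) = 1/2.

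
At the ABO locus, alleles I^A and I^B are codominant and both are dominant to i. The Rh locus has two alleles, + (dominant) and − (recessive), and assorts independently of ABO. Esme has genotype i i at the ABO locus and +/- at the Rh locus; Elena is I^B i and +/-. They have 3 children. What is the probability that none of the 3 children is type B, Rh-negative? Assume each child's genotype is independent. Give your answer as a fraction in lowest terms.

ABO cross i i × I^B i → 1/2 O, 1/2 B.
Rh cross +/- × +/- → 3/4 Rh+, 1/4 Rh-; so P(type B, Rh-negative) = 1/2 × 1/4 = 1/8 per child.
P(not type B, Rh-negative) = 7/8 for one child; (7/8)^3 = 343/512.

343/512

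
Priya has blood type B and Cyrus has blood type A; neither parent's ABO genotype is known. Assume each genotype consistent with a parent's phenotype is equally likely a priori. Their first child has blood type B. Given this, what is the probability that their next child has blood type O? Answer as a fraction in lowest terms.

1/12

Possible genotypes: Priya ∈ {BB, BO}; Cyrus ∈ {AA, AO}.
Weight each parental genotype pair by prior × P(type-B child):
  BB × AO: posterior weight 2/3; P(next child type O) = 0.
  BO × AO: posterior weight 1/3; P(next child type O) = 1/4.
Weighted sum = 1/12.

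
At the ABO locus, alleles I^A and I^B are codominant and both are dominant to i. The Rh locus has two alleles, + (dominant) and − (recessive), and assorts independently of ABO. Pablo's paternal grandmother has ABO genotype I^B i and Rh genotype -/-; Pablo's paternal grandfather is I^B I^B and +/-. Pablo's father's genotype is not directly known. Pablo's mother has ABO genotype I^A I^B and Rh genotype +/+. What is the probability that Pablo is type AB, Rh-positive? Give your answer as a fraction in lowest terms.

3/8

Pablo's father's ABO genotype from I^B i × I^B I^B: 1/2 I^B I^B, 1/2 I^B i.
Crossing each possibility with the mother I^A I^B and summing P(type AB): 1/2·1/2 + 1/2·1/4 = 3/8.
Similarly for Rh via the father's Rh distribution: P(Rh+) = 1.
Independent loci: 3/8 × 1 = 3/8.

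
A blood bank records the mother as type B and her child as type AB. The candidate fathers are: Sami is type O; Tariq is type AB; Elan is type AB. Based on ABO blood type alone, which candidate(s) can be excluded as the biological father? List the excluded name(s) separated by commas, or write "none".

Sami

A candidate is excluded only if no genotype consistent with his phenotype could produce a type AB child with a type B mother.
Sami (type O): no genotype consistent with that phenotype can produce a type-AB child with a type-B mother.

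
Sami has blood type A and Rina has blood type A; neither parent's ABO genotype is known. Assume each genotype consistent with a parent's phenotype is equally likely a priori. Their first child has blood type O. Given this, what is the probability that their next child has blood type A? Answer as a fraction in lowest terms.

Possible genotypes: Sami ∈ {I^A I^A, I^A i}; Rina ∈ {I^A I^A, I^A i}.
Weight each parental genotype pair by prior × P(type-O child):
  I^A i × I^A i: posterior weight 1; P(next child type A) = 3/4.
Weighted sum = 3/4.

3/4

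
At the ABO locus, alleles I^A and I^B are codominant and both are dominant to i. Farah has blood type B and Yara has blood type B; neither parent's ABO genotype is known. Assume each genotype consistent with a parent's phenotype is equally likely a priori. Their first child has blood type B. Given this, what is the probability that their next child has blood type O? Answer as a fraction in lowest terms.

1/20

Possible genotypes: Farah ∈ {I^B I^B, I^B i}; Yara ∈ {I^B I^B, I^B i}.
Weight each parental genotype pair by prior × P(type-B child):
  I^B I^B × I^B I^B: posterior weight 4/15; P(next child type O) = 0.
  I^B I^B × I^B i: posterior weight 4/15; P(next child type O) = 0.
  I^B i × I^B I^B: posterior weight 4/15; P(next child type O) = 0.
  I^B i × I^B i: posterior weight 1/5; P(next child type O) = 1/4.
Weighted sum = 1/20.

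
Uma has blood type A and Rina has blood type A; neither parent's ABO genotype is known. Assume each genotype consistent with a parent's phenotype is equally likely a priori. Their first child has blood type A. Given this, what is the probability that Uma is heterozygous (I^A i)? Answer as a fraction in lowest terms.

7/15

Possible genotypes: Uma ∈ {I^A I^A, I^A i}; Rina ∈ {I^A I^A, I^A i}.
Weight each parental genotype pair by prior × P(type-A child):
  I^A I^A × I^A I^A: posterior weight 4/15.
  I^A I^A × I^A i: posterior weight 4/15.
  I^A i × I^A I^A: posterior weight 4/15.
  I^A i × I^A i: posterior weight 1/5.
Sum the posterior weight over pairs where Uma is I^A i: 7/15.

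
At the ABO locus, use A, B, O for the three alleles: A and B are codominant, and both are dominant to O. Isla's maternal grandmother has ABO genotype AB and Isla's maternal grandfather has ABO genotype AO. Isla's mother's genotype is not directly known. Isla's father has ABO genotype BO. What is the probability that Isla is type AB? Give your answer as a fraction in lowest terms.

Isla's mother's ABO genotype from AB × AO: 1/4 AA, 1/4 AB, 1/4 AO, 1/4 BO.
Crossing each possibility with the father BO and summing P(type AB): 1/4·1/2 + 1/4·1/4 + 1/4·1/4 + 1/4·0 = 1/4.

1/4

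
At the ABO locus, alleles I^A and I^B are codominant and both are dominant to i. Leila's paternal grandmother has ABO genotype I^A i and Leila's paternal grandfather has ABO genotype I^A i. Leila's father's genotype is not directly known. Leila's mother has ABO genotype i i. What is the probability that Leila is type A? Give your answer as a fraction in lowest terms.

Leila's father's ABO genotype from I^A i × I^A i: 1/4 I^A I^A, 1/2 I^A i, 1/4 i i.
Crossing each possibility with the mother i i and summing P(type A): 1/4·1 + 1/2·1/2 + 1/4·0 = 1/2.

1/2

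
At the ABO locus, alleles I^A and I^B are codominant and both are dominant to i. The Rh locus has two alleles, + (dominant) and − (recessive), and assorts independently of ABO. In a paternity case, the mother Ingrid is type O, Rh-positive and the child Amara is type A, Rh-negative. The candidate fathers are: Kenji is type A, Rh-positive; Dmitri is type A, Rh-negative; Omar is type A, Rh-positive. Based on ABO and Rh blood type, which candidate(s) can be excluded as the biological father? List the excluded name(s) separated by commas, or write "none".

A candidate is excluded only if no genotype consistent with his phenotype could produce a type A, Rh-negative child with a type O, Rh-positive mother.
Every candidate has at least one consistent genotype combination, so none can be excluded.

none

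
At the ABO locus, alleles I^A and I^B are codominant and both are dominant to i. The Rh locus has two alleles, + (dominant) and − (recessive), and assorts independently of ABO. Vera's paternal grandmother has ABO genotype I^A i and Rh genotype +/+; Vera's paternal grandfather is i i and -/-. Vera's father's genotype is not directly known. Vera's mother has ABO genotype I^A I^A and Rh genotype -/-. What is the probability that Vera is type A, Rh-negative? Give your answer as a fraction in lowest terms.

1/2

Vera's father's ABO genotype from I^A i × i i: 1/2 I^A i, 1/2 i i.
Crossing each possibility with the mother I^A I^A and summing P(type A): 1/2·1 + 1/2·1 = 1.
Similarly for Rh via the father's Rh distribution: P(Rh-) = 1/2.
Independent loci: 1 × 1/2 = 1/2.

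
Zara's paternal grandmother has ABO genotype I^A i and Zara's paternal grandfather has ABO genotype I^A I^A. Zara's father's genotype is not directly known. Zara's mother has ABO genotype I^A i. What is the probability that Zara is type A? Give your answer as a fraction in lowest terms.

7/8

Zara's father's ABO genotype from I^A i × I^A I^A: 1/2 I^A I^A, 1/2 I^A i.
Crossing each possibility with the mother I^A i and summing P(type A): 1/2·1 + 1/2·3/4 = 7/8.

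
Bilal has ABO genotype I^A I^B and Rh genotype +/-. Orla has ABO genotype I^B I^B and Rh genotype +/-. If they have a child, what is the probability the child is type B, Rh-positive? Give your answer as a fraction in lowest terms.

ABO cross I^A I^B × I^B I^B → offspring phenotypes: 1/2 B, 1/2 AB.
Rh cross +/- × +/- → 3/4 Rh+, 1/4 Rh-.
Independent loci: P(type B, Rh-positive) = 1/2 × 3/4 = 3/8.

3/8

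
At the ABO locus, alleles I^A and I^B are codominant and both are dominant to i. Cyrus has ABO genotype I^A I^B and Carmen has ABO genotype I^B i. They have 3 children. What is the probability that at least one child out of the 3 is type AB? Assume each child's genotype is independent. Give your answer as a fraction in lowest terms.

ABO cross I^A I^B × I^B i → 1/4 A, 1/2 B, 1/4 AB.
So P(type AB) = 1/4 per child.
P(none) = (3/4)^3 = 27/64; P(at least one) = 1 − 27/64 = 37/64.

37/64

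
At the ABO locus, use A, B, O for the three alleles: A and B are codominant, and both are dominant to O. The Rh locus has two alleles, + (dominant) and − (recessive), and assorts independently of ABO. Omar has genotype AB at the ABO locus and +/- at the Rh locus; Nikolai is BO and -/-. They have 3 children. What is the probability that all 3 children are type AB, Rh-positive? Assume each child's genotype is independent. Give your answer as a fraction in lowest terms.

ABO cross AB × BO → 1/4 A, 1/2 B, 1/4 AB.
Rh cross +/- × -/- → 1/2 Rh+, 1/2 Rh-; so P(type AB, Rh-positive) = 1/4 × 1/2 = 1/8 per child.
All 3 independent: (1/8)^3 = 1/512.

1/512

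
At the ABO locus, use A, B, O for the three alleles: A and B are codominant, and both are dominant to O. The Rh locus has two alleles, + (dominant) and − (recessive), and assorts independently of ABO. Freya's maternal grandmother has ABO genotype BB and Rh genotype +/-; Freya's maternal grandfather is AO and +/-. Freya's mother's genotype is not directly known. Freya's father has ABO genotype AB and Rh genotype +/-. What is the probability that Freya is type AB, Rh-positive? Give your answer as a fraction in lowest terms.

Freya's mother's ABO genotype from BB × AO: 1/2 AB, 1/2 BO.
Crossing each possibility with the father AB and summing P(type AB): 1/2·1/2 + 1/2·1/4 = 3/8.
Similarly for Rh via the mother's Rh distribution: P(Rh+) = 3/4.
Independent loci: 3/8 × 3/4 = 9/32.

9/32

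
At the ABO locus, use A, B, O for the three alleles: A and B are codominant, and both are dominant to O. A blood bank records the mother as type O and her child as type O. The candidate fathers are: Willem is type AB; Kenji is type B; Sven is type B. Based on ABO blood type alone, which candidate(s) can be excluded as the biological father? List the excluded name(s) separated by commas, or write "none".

A candidate is excluded only if no genotype consistent with his phenotype could produce a type O child with a type O mother.
Willem (type AB): no genotype consistent with that phenotype can produce a type-O child with a type-O mother.

Willem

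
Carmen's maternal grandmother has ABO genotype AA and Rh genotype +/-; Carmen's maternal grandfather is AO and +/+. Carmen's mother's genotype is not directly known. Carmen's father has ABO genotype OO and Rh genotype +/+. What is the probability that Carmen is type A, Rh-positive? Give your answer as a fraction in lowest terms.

Carmen's mother's ABO genotype from AA × AO: 1/2 AA, 1/2 AO.
Crossing each possibility with the father OO and summing P(type A): 1/2·1 + 1/2·1/2 = 3/4.
Similarly for Rh via the mother's Rh distribution: P(Rh+) = 1.
Independent loci: 3/4 × 1 = 3/4.

3/4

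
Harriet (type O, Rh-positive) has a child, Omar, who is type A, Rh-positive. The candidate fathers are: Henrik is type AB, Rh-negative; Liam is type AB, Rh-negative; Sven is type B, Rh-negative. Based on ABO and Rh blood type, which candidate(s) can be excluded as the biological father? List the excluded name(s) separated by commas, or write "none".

Sven

A candidate is excluded only if no genotype consistent with his phenotype could produce a type A, Rh-positive child with a type O, Rh-positive mother.
Sven (type B, Rh-): no genotype consistent with that phenotype can produce a type-A Rh+ child with a type-O mother.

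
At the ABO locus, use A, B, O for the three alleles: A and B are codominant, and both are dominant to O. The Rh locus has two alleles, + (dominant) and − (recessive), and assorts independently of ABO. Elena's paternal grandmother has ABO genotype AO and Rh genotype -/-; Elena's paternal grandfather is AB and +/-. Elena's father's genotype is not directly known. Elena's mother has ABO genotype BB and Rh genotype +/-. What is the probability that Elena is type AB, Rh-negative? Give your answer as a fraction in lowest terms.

Elena's father's ABO genotype from AO × AB: 1/4 AA, 1/4 AB, 1/4 AO, 1/4 BO.
Crossing each possibility with the mother BB and summing P(type AB): 1/4·1 + 1/4·1/2 + 1/4·1/2 + 1/4·0 = 1/2.
Similarly for Rh via the father's Rh distribution: P(Rh-) = 3/8.
Independent loci: 1/2 × 3/8 = 3/16.

3/16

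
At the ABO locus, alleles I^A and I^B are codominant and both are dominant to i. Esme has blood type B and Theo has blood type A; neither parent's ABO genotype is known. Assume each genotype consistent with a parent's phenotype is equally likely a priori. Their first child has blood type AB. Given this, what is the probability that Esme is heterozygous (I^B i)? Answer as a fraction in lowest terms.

Possible genotypes: Esme ∈ {I^B I^B, I^B i}; Theo ∈ {I^A I^A, I^A i}.
Weight each parental genotype pair by prior × P(type-AB child):
  I^B I^B × I^A I^A: posterior weight 4/9.
  I^B I^B × I^A i: posterior weight 2/9.
  I^B i × I^A I^A: posterior weight 2/9.
  I^B i × I^A i: posterior weight 1/9.
Sum the posterior weight over pairs where Esme is I^B i: 1/3.

1/3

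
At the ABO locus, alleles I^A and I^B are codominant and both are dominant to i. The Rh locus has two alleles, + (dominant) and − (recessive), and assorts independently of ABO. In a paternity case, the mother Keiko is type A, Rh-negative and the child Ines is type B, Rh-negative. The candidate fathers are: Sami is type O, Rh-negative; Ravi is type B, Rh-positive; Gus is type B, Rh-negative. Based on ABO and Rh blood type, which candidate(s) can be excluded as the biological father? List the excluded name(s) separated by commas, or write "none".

A candidate is excluded only if no genotype consistent with his phenotype could produce a type B, Rh-negative child with a type A, Rh-negative mother.
Sami (type O, Rh-): no genotype consistent with that phenotype can produce a type-B Rh- child with a type-A mother.

Sami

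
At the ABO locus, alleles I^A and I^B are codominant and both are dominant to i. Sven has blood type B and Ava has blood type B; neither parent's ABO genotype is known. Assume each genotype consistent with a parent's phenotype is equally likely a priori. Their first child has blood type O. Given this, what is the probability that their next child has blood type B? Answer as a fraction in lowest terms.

3/4

Possible genotypes: Sven ∈ {I^B I^B, I^B i}; Ava ∈ {I^B I^B, I^B i}.
Weight each parental genotype pair by prior × P(type-O child):
  I^B i × I^B i: posterior weight 1; P(next child type B) = 3/4.
Weighted sum = 3/4.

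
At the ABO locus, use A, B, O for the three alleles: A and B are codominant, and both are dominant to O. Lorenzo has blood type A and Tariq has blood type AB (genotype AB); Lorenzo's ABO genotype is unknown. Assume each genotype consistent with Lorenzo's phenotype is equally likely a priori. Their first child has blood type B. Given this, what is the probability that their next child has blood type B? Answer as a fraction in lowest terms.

Possible genotypes: Lorenzo ∈ {AA, AO}; Tariq ∈ {AB}.
Weight each parental genotype pair by prior × P(type-B child):
  AO × AB: posterior weight 1; P(next child type B) = 1/4.
Weighted sum = 1/4.

1/4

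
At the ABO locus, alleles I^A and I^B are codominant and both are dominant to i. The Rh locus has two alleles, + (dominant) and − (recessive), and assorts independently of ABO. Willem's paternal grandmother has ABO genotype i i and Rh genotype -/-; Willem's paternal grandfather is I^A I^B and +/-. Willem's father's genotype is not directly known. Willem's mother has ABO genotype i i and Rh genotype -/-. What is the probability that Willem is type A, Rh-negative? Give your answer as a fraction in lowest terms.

Willem's father's ABO genotype from i i × I^A I^B: 1/2 I^A i, 1/2 I^B i.
Crossing each possibility with the mother i i and summing P(type A): 1/2·1/2 + 1/2·0 = 1/4.
Similarly for Rh via the father's Rh distribution: P(Rh-) = 3/4.
Independent loci: 1/4 × 3/4 = 3/16.

3/16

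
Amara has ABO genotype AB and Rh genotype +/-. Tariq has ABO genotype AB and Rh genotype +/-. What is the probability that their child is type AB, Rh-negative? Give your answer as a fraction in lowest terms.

1/8

ABO cross AB × AB → offspring phenotypes: 1/4 A, 1/4 B, 1/2 AB.
Rh cross +/- × +/- → 3/4 Rh+, 1/4 Rh-.
Independent loci: P(type AB, Rh-negative) = 1/2 × 1/4 = 1/8.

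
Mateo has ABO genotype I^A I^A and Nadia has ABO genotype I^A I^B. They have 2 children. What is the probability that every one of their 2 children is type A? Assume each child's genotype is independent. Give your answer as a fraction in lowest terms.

ABO cross I^A I^A × I^A I^B → 1/2 A, 1/2 AB.
So P(type A) = 1/2 per child.
All 2 independent: (1/2)^2 = 1/4.

1/4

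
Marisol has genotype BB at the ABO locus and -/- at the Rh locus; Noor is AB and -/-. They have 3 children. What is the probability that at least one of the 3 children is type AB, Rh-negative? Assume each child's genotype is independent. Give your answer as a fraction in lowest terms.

ABO cross BB × AB → 1/2 B, 1/2 AB.
Rh cross -/- × -/- → 1 Rh-; so P(type AB, Rh-negative) = 1/2 × 1 = 1/2 per child.
P(none) = (1/2)^3 = 1/8; P(at least one) = 1 − 1/8 = 7/8.

7/8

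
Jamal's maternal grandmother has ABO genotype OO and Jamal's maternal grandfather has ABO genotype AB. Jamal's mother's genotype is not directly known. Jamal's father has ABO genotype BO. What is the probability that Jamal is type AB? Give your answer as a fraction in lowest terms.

1/8

Jamal's mother's ABO genotype from OO × AB: 1/2 AO, 1/2 BO.
Crossing each possibility with the father BO and summing P(type AB): 1/2·1/4 + 1/2·0 = 1/8.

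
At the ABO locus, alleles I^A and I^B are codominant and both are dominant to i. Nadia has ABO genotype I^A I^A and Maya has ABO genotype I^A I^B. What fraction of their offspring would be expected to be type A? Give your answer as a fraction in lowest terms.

ABO cross I^A I^A × I^A I^B → offspring phenotypes: 1/2 A, 1/2 AB.
So P(type A) = 1/2.

1/2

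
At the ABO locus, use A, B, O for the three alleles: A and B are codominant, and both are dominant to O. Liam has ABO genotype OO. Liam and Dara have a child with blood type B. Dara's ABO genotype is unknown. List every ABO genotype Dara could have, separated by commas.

For each candidate genotype of Dara, check whether crossing it with OO can produce every observed child phenotype.
  AA → possible child types {A} ✗
  AB → possible child types {A, B} ✓
  AO → possible child types {O, A} ✗
  BB → possible child types {B} ✓
  BO → possible child types {O, B} ✓
  OO → possible child types {O} ✗

AB, BB, BO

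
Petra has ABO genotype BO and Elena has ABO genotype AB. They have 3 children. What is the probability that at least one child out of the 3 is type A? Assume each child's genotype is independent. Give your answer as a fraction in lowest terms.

ABO cross BO × AB → 1/4 A, 1/2 B, 1/4 AB.
So P(type A) = 1/4 per child.
P(none) = (3/4)^3 = 27/64; P(at least one) = 1 − 27/64 = 37/64.

37/64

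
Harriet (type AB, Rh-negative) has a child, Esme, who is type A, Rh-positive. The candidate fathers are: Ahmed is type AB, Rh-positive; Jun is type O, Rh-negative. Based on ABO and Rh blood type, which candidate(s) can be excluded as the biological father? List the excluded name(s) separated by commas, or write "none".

A candidate is excluded only if no genotype consistent with his phenotype could produce a type A, Rh-positive child with a type AB, Rh-negative mother.
Jun (type O, Rh-): no genotype consistent with that phenotype can produce a type-A Rh+ child with a type-AB mother.

Jun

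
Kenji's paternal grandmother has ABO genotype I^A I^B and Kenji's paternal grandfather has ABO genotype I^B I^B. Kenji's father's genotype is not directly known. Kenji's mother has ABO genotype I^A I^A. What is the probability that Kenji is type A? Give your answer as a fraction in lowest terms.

1/4

Kenji's father's ABO genotype from I^A I^B × I^B I^B: 1/2 I^A I^B, 1/2 I^B I^B.
Crossing each possibility with the mother I^A I^A and summing P(type A): 1/2·1/2 + 1/2·0 = 1/4.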